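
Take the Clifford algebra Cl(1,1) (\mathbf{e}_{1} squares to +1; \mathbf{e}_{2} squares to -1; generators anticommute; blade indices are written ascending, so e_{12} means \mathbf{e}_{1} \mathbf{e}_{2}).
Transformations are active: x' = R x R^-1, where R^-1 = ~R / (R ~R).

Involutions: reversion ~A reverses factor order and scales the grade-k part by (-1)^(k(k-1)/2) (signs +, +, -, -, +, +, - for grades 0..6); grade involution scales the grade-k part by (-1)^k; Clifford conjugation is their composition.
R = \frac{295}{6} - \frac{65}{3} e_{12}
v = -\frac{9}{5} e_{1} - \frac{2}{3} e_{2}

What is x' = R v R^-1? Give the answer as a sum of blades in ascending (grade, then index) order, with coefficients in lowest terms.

~R = \frac{295}{6} + \frac{65}{3} e_{12}, and R ~R = \frac{23375}{12}, so R^-1 = ~R / (\frac{23375}{12}).
R v = -\frac{1853}{18} e_{1} - \frac{646}{9} e_{2}
Answer: -\frac{8407}{2475} e_{1} - \frac{7318}{2475} e_{2}


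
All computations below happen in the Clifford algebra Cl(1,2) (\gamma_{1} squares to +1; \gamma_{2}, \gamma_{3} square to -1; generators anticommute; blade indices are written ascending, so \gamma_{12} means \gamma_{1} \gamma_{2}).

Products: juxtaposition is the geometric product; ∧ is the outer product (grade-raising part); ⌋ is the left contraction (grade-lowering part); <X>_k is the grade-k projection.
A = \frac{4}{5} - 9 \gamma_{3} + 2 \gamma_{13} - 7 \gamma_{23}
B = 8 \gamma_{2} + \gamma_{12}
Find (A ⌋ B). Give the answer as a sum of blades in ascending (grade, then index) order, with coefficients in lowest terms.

step 1: \frac{32}{5} \gamma_{2} + \frac{4}{5} \gamma_{12}
Answer: \frac{32}{5} \gamma_{2} + \frac{4}{5} \gamma_{12}


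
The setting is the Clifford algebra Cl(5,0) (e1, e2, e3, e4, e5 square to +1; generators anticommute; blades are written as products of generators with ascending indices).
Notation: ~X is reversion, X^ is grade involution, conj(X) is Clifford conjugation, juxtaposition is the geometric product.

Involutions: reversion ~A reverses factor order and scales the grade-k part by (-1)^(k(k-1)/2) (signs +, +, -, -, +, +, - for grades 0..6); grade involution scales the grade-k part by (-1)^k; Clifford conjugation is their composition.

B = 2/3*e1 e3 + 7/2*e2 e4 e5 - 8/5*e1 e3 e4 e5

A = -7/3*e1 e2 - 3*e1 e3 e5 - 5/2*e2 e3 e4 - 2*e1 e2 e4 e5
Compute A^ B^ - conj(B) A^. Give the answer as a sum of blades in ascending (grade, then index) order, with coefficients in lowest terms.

first term: -7*e1 - 24/5*e4 - 2*e5 + 214/45*e2 e3 - 35/4*e3 e5 + 5/3*e1 e2 e4 - 4*e1 e2 e5 + 49/6*e1 e4 e5 + 21/2*e1 e2 e3 e4 - 12/5*e2 e3 e4 e5
second term: -7*e1 + 24/5*e4 + 2*e5 - 74/45*e2 e3 - 35/4*e3 e5 + 5/3*e1 e2 e4 - 4*e1 e2 e5 + 49/6*e1 e4 e5 - 21/2*e1 e2 e3 e4 + 76/15*e2 e3 e4 e5
Answer: -48/5*e4 - 4*e5 + 32/5*e2 e3 + 21*e1 e2 e3 e4 - 112/15*e2 e3 e4 e5


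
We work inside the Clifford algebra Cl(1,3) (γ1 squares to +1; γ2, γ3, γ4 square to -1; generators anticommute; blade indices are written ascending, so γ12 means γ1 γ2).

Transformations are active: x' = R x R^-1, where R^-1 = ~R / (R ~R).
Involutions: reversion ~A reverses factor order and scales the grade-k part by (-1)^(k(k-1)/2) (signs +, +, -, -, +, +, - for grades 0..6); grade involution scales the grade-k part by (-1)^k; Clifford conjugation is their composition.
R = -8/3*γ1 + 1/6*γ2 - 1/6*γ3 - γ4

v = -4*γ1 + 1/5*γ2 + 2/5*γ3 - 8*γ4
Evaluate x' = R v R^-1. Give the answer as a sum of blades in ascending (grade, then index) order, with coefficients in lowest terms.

~R = -8/3*γ1 + 1/6*γ2 - 1/6*γ3 - γ4, and R ~R = 109/18, so R^-1 = ~R / (109/18).
R v = 27/10 + 2/15*γ12 - 26/15*γ13 + 52/3*γ14 + 1/10*γ23 - 17/15*γ24 + 26/15*γ34
Answer: 884/545*γ1 - 28/545*γ2 - 299/545*γ3 + 3874/545*γ4


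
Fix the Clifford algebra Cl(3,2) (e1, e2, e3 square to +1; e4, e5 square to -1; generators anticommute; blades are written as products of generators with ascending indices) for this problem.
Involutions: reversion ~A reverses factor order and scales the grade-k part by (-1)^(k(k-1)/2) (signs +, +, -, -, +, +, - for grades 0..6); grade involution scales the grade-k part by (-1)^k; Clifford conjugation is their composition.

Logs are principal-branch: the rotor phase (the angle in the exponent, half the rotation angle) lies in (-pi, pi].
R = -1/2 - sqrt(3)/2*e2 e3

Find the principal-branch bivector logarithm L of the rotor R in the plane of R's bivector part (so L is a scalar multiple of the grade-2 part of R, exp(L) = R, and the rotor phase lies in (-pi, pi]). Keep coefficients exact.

The scalar part of R is -1/2, and that scalar determines the rotor phase on the principal branch; recovering the unit plane as bivector-part over sine of the phase gives L = phase * plane.
Concretely: cos(phase) = -1/2 gives phase = ±2*pi/3, and since phase/sin(phase) is even the sign is immaterial: L = (phase/sin(phase)) * <R>_2 = (4*sqrt(3)*pi/9) * <R>_2.
Answer: -2*pi/3*e2 e3


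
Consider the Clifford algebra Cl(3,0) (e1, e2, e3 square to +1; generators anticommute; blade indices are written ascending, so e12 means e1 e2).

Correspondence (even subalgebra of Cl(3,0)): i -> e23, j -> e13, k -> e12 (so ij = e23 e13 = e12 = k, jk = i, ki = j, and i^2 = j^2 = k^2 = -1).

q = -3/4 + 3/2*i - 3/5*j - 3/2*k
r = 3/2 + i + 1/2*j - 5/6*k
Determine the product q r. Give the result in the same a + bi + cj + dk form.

In blades: q = -3/4 - 3/2*e12 - 3/5*e13 + 3/2*e23, r = 3/2 - 5/6*e12 + 1/2*e13 + e23.
Distribute q over r term by term (generator squares from the signature, products reordered to ascending indices): (-3/4)*r = -9/8 + 5/8*e12 - 3/8*e13 - 3/4*e23; (-3/2*e12)*r = -5/4 - 9/4*e12 - 3/2*e13 + 3/4*e23; (-3/5*e13)*r = 3/10 + 3/5*e12 - 9/10*e13 + 1/2*e23; (3/2*e23)*r = -3/2 + 3/4*e12 + 5/4*e13 + 9/4*e23.
Sum: -143/40 - 11/40*e12 - 61/40*e13 + 11/4*e23; translating back through the correspondence:
Answer: -143/40 + 11/4*i - 61/40*j - 11/40*k


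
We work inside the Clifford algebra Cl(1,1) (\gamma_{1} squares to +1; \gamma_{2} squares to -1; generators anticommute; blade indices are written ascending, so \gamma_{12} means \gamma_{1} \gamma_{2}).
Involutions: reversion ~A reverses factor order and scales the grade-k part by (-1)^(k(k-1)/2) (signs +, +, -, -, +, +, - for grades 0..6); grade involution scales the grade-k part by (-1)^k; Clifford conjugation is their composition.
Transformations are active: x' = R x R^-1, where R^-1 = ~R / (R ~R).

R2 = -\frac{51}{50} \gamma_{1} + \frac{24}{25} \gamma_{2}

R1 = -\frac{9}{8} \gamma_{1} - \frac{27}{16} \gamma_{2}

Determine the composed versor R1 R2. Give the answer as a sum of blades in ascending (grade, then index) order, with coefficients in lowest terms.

Distribute over the terms of R1 (each basis-blade product reordered to ascending indices, repeated generators contracted through their squares):
(-\frac{9}{8} \gamma_{1}) R2 = \frac{459}{400} - \frac{27}{25} \gamma_{12}
(-\frac{27}{16} \gamma_{2}) R2 = \frac{81}{50} - \frac{1377}{800} \gamma_{12}
Summing the partial products and collecting blades:
Answer: \frac{1107}{400} - \frac{2241}{800} \gamma_{12}


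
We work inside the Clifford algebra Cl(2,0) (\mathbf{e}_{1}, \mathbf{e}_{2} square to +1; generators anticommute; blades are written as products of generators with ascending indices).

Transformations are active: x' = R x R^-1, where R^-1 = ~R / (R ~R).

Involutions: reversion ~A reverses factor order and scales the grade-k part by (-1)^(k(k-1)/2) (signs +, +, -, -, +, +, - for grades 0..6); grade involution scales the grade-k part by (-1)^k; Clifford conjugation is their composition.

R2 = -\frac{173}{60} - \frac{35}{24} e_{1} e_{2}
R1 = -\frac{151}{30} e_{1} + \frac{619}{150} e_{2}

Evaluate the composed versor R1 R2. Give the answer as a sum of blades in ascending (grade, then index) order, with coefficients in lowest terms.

Distribute over the terms of R1 (each basis-blade product reordered to ascending indices, repeated generators contracted through their squares):
(-\frac{151}{30} e_{1}) R2 = \frac{26123}{1800} e_{1} + \frac{1057}{144} e_{2}
(\frac{619}{150} e_{2}) R2 = \frac{4333}{720} e_{1} - \frac{107087}{9000} e_{2}
Summing the partial products and collecting blades:
Answer: \frac{24637}{1200} e_{1} - \frac{82049}{18000} e_{2}


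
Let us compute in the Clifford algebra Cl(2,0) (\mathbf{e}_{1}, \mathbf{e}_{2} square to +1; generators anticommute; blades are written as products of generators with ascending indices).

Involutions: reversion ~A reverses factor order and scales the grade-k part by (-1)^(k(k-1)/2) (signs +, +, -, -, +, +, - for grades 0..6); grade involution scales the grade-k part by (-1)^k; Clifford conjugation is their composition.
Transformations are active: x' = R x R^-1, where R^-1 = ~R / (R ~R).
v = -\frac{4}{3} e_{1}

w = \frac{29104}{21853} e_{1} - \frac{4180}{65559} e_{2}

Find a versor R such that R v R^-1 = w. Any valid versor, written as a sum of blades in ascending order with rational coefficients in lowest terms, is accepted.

Equal squares first: v^2 = w^2 = \frac{16}{9}. Then v + w = -\frac{100}{65559} e_{1} - \frac{4180}{65559} e_{2} is a versor taking v to w, provided it is invertible.
Answer: -\frac{100}{65559} e_{1} - \frac{4180}{65559} e_{2}


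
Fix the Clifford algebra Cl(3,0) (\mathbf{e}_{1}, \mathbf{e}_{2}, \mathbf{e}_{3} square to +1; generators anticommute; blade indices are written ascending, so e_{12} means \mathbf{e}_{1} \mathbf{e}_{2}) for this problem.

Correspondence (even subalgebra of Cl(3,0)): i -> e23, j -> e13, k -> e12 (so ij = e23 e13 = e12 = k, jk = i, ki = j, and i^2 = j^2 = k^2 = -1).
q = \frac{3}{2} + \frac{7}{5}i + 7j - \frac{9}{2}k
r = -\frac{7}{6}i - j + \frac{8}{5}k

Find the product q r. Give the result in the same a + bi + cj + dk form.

In blades: q = \frac{3}{2} - \frac{9}{2} e_{12} + 7 e_{13} + \frac{7}{5} e_{23}, r = \frac{8}{5} e_{12} - e_{13} - \frac{7}{6} e_{23}.
Distribute q over r term by term (generator squares from the signature, products reordered to ascending indices): (\frac{3}{2})*r = \frac{12}{5} e_{12} - \frac{3}{2} e_{13} - \frac{7}{4} e_{23}; (-\frac{9}{2} e_{12})*r = \frac{36}{5} + \frac{21}{4} e_{13} - \frac{9}{2} e_{23}; (7 e_{13})*r = 7 + \frac{49}{6} e_{12} + \frac{56}{5} e_{23}; (\frac{7}{5} e_{23})*r = \frac{49}{30} - \frac{7}{5} e_{12} - \frac{56}{25} e_{13}.
Sum: \frac{95}{6} + \frac{55}{6} e_{12} + \frac{151}{100} e_{13} + \frac{99}{20} e_{23}; translating back through the correspondence:
Answer: \frac{95}{6} + \frac{99}{20}i + \frac{151}{100}j + \frac{55}{6}k


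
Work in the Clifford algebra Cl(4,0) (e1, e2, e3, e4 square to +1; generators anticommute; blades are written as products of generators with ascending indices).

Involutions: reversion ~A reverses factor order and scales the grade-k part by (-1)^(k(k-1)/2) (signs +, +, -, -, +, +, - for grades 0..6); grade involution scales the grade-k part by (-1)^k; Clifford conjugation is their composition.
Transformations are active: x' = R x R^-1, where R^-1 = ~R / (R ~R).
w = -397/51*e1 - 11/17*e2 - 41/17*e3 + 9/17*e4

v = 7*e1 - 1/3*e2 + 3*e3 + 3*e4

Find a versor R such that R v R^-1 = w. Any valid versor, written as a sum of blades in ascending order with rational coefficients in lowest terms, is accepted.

Since q(v) = q(w) = 604/9, the sum R = v + w = -40/51*e1 - 50/51*e2 + 10/17*e3 + 60/17*e4 does the job whenever invertible.
Answer: -40/51*e1 - 50/51*e2 + 10/17*e3 + 60/17*e4


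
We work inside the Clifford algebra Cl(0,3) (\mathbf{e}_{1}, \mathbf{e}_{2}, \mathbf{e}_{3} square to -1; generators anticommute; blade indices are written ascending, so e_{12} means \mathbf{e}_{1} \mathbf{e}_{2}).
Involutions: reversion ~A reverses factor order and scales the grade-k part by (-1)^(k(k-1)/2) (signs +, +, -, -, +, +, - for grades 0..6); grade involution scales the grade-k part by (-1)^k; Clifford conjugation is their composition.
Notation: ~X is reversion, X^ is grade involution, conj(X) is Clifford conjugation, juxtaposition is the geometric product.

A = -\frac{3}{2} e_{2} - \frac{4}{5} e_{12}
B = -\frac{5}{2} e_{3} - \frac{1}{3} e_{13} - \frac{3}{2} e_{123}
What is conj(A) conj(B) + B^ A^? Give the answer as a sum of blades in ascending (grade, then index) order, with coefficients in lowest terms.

first term: \frac{6}{5} e_{3} - \frac{9}{4} e_{13} + \frac{241}{60} e_{23} + \frac{3}{2} e_{123}
second term: \frac{6}{5} e_{3} + \frac{9}{4} e_{13} - \frac{241}{60} e_{23} - \frac{3}{2} e_{123}
Answer: \frac{12}{5} e_{3}


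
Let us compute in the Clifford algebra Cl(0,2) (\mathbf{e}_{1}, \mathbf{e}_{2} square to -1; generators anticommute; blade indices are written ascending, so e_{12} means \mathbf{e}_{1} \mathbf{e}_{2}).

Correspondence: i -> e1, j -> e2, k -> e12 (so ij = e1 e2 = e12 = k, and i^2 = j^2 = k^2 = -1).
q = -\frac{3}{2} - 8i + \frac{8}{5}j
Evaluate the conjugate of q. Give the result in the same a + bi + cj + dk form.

In blades: q = -\frac{3}{2} - 8 e_{1} + \frac{8}{5} e_{2}.
Conjugation here is Clifford conjugation: the scalar is fixed and the grade-1 and grade-2 blades all flip sign, giving -\frac{3}{2} + 8 e_{1} - \frac{8}{5} e_{2}; translating back:
Answer: -\frac{3}{2} + 8i - \frac{8}{5}j


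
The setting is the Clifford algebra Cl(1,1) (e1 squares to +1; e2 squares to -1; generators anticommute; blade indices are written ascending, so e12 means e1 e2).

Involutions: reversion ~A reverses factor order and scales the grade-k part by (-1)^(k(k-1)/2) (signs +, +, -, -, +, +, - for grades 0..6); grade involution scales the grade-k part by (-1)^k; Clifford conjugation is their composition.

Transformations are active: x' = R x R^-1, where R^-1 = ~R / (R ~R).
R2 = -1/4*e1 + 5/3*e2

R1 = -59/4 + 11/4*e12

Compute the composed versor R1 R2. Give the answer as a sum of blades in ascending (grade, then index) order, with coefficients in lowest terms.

Distribute over the terms of R1 (each basis-blade product reordered to ascending indices, repeated generators contracted through their squares):
(-59/4) R2 = 59/16*e1 - 295/12*e2
(11/4*e12) R2 = -55/12*e1 + 11/16*e2
Summing the partial products and collecting blades:
Answer: -43/48*e1 - 1147/48*e2


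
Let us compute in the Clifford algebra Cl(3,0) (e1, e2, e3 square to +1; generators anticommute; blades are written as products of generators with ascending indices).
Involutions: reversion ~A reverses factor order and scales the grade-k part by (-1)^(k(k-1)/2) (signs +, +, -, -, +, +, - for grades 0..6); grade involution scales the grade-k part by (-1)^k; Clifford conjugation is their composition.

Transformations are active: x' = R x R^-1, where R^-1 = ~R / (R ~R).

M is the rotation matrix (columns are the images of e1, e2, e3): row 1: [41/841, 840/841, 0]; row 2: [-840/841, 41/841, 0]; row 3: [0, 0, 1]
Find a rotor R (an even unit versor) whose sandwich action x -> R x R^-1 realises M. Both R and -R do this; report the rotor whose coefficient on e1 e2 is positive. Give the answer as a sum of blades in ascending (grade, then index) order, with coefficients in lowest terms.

Method: write R = a + b12*e1 e2 + b13*e1 e3 + b23*e2 e3 with a^2 + b12^2 + b13^2 + b23^2 = 1 (so R^-1 = ~R). Expanding the columns R e_j ~R gives tr M = 4a^2 - 1 and, from the antisymmetric part, M21 - M12 = -4a*b12, M13 - M31 = 4a*b13, M32 - M23 = -4a*b23.
Here tr M = 923/841, so a^2 = (1 + tr M)/4 = 441/841 and a = ±21/29. Taking a = 21/29: M21 - M12 = -1680/841, M13 - M31 = 0, M32 - M23 = 0, giving b12 = 20/29, b13 = 0, b23 = 0, i.e. R = 21/29 + 20/29*e1 e2.
Its e1 e2 coefficient is already positive.
Answer: 21/29 + 20/29*e1 e2. Uniqueness: Spin(3) -> SO(3) maps R and -R to the same rotation of trace 923/841; fixing the sign of the e1 e2 coefficient removes the ambiguity.


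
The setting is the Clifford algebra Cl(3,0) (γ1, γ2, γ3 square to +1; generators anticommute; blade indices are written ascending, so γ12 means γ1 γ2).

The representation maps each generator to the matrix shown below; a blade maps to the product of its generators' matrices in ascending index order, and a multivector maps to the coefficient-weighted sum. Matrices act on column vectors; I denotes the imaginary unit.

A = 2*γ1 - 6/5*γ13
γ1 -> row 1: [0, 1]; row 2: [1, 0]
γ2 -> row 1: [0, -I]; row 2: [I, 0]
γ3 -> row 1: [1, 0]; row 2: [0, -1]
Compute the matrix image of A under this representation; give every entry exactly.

Bivector images (products of the table entries): rho(γ13) = rho(γ1)rho(γ3) = row 1: [0, -1]; row 2: [1, 0].
M = (2)*rho(γ1) + (-6/5)*rho(γ13), summed entrywise:
Answer: row 1: [0, 16/5]; row 2: [4/5, 0]


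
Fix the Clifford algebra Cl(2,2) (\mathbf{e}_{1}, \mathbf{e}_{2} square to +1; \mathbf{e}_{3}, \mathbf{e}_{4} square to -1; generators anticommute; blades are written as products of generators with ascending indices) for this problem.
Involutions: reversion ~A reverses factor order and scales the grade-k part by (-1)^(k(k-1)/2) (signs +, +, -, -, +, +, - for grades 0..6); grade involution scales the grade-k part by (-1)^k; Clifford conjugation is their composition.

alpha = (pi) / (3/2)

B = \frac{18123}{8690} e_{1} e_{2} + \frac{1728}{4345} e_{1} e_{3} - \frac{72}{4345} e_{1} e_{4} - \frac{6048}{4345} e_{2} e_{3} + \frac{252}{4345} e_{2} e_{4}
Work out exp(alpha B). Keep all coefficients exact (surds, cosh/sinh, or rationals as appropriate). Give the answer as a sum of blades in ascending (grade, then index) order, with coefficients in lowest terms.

B^2 term by term: the squares give (\frac{18123}{8690})^2*(e_{1} e_{2})^2 + (\frac{1728}{4345})^2*(e_{1} e_{3})^2 + (-\frac{72}{4345})^2*(e_{1} e_{4})^2 + (-\frac{6048}{4345})^2*(e_{2} e_{3})^2 + (\frac{252}{4345})^2*(e_{2} e_{4})^2 = \frac{328443129}{75516100}*(-1) + \frac{2985984}{18879025}*(+1) + \frac{5184}{18879025}*(+1) + \frac{36578304}{18879025}*(+1) + \frac{63504}{18879025}*(+1) = -\frac{9}{4} (each basis 2-blade squares to minus the product of its generators' squares); cross terms between blades sharing an index anticommute and cancel; the commuting (index-disjoint) pairs give grade-4 terms 2*c*c'*(blade product), which cancel blade by blade — e_{1} e_{2} e_{3} e_{4}: -\frac{870912}{18879025} + \frac{870912}{18879025} = 0 — confirming B is simple. So B^2 = -\frac{9}{4}.
B^2 = -\frac{9}{4} — circular case — the even/odd split gives cos and sin: l = \frac{3}{2}, alpha*l = \pi, so exp(alpha B) = cos(\pi) + (sin(\pi)/(\frac{3}{2}))*B = -1 + (0)*B.
Answer: -1


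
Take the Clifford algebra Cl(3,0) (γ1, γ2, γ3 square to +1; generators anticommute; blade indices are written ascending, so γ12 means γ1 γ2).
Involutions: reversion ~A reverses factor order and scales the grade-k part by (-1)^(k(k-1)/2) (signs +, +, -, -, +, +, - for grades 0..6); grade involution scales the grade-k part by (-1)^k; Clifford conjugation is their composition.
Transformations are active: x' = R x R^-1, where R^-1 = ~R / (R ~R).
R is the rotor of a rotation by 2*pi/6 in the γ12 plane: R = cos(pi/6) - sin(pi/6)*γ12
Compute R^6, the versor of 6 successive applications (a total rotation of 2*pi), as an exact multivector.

The rotor phase is half the rotation angle and phases add under composition, so 6 steps in the γ12 plane accumulate phase 6*(pi/6) = pi: R^6 = cos(pi) - sin(pi)*γ12.
cos(pi) = -1 and sin(pi) = 0, so R^6 = -1. The total rotation 2*pi is 1 full turn, so every vector returns to itself, yet the rotor is -1, on the OTHER sheet of the double cover (an odd number of 2*pi turns).
Answer: -1


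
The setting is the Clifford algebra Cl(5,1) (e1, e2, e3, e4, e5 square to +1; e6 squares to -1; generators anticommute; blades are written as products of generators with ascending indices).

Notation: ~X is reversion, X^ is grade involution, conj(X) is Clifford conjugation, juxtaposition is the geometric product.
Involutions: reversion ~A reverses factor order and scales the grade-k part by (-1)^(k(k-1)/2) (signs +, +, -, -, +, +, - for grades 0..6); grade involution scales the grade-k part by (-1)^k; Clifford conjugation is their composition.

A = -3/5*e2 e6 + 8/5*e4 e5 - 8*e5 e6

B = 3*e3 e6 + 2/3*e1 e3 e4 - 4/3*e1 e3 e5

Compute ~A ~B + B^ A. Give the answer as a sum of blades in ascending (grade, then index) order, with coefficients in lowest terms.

first term: -9/5*e2 e3 + 24*e3 e5 - 32/15*e1 e3 e4 - 16/15*e1 e3 e5 - 32/3*e1 e3 e6 + 24/5*e3 e4 e5 e6 - 2/5*e1 e2 e3 e4 e6 + 4/5*e1 e2 e3 e5 e6 - 16/3*e1 e3 e4 e5 e6
second term: 9/5*e2 e3 - 24*e3 e5 - 32/15*e1 e3 e4 - 16/15*e1 e3 e5 - 32/3*e1 e3 e6 + 24/5*e3 e4 e5 e6 + 2/5*e1 e2 e3 e4 e6 - 4/5*e1 e2 e3 e5 e6 + 16/3*e1 e3 e4 e5 e6
Answer: -64/15*e1 e3 e4 - 32/15*e1 e3 e5 - 64/3*e1 e3 e6 + 48/5*e3 e4 e5 e6


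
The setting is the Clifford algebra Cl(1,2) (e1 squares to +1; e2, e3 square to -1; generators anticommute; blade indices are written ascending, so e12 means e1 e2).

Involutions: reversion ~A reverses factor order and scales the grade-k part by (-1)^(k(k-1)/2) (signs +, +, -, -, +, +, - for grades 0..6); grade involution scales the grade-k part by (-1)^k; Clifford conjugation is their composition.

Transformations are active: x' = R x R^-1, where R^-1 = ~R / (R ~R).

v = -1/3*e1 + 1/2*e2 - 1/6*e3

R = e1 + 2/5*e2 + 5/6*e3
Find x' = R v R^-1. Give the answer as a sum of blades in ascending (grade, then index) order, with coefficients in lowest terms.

~R = e1 + 2/5*e2 + 5/6*e3, and R ~R = 131/900, so R^-1 = ~R / (131/900).
R v = -71/180 + 19/30*e12 + 1/9*e13 - 29/60*e23
Answer: -1999/393*e1 - 699/262*e2 - 3419/786*e3


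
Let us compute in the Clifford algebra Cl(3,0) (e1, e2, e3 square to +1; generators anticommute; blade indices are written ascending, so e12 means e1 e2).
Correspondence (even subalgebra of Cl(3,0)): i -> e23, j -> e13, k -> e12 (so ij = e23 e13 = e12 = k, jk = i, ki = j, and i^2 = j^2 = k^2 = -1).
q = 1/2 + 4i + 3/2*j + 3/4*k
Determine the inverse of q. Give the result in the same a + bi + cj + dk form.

In blades: q = 1/2 + 3/4*e12 + 3/2*e13 + 4*e23.
With qbar = 1/2 - 3/4*e12 - 3/2*e13 - 4*e23 (scalar fixed, mapped units negated), q qbar = 305/16 (the sum of squared coefficients), so q^-1 = qbar / (305/16) = 8/305 - 12/305*e12 - 24/305*e13 - 64/305*e23; translating back:
Answer: 8/305 - 64/305*i - 24/305*j - 12/305*k


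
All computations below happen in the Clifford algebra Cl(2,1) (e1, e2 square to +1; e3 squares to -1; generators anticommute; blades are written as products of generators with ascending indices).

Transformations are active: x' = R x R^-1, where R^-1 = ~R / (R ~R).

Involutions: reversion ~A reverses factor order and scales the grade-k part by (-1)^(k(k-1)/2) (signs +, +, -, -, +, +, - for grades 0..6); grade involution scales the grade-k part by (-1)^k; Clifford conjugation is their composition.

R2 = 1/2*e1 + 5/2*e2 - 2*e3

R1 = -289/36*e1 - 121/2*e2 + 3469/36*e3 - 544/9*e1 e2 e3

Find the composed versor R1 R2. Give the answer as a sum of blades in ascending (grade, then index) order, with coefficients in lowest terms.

Distribute over the terms of R2 (each basis-blade product reordered to ascending indices, repeated generators contracted through their squares):
R1 (1/2*e1) = -289/72 + 121/4*e1 e2 - 3469/72*e1 e3 - 272/9*e2 e3
R1 (5/2*e2) = -605/4 - 1445/72*e1 e2 + 1360/9*e1 e3 - 17345/72*e2 e3
R1 (-2*e3) = 3469/18 - 1088/9*e1 e2 + 289/18*e1 e3 + 121*e2 e3
Summing the partial products and collecting blades:
Answer: 899/24 - 2657/24*e1 e2 + 8567/72*e1 e3 - 1201/8*e2 e3


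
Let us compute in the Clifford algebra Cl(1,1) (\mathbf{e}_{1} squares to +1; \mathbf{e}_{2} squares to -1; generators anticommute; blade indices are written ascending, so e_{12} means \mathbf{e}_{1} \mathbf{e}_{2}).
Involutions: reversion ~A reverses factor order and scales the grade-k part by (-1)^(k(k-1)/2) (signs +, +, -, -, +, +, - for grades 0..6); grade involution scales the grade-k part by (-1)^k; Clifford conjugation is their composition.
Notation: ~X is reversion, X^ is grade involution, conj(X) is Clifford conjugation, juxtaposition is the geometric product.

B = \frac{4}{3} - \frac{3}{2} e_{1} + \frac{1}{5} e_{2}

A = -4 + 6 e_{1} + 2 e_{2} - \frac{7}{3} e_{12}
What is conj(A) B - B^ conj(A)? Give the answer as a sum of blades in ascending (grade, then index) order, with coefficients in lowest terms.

first term: \frac{61}{15} - \frac{37}{15} e_{1} + \frac{1}{30} e_{2} - \frac{49}{45} e_{12}
second term: -\frac{221}{15} - \frac{217}{15} e_{1} + \frac{49}{30} e_{2} - \frac{49}{45} e_{12}
Answer: \frac{94}{5} + 12 e_{1} - \frac{8}{5} e_{2}


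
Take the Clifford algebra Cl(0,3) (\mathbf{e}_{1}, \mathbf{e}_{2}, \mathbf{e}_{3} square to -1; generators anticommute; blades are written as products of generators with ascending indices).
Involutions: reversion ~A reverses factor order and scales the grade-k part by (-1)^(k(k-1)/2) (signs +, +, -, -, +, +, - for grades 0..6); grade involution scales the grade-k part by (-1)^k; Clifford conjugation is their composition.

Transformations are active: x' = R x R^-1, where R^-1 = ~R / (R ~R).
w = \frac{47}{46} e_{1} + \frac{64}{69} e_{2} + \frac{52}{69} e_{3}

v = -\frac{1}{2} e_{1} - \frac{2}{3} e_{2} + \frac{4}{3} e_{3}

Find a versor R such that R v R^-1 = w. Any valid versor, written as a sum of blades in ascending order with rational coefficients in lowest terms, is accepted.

Take R = v + w = \frac{12}{23} e_{1} + \frac{6}{23} e_{2} + \frac{48}{23} e_{3}. Because q(v) = q(w) = -\frac{89}{36}, conjugation by R sends v exactly to w.
Answer: \frac{12}{23} e_{1} + \frac{6}{23} e_{2} + \frac{48}{23} e_{3}


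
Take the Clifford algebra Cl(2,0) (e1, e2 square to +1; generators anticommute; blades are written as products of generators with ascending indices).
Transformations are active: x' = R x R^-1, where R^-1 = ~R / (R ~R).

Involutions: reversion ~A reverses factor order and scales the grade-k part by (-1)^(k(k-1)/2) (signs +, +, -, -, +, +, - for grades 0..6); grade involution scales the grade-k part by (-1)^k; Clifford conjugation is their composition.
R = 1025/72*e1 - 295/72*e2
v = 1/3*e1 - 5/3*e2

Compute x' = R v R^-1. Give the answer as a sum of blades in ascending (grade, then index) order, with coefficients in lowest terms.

~R = 1025/72*e1 - 295/72*e2, and R ~R = 568825/2592, so R^-1 = ~R / (568825/2592).
R v = 625/54 - 805/36*e1 e2
Answer: 79747/68259*e1 + 84265/68259*e2


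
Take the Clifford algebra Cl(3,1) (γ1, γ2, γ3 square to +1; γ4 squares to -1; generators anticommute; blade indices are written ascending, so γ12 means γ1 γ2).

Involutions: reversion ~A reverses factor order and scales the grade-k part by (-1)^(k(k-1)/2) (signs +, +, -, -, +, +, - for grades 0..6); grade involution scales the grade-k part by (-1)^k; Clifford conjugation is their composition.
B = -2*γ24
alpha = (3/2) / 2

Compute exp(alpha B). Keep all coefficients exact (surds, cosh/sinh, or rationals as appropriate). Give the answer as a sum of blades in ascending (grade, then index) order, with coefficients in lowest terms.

B^2 = (-2)^2*(γ24)^2 = 4*(+1) = 4 (a basis 2-blade squares to minus the product of its generators' squares).
B^2 = 4 — the positive square puts this in the hyperbolic regime; l = 2, alpha*l = 3/2, so exp(alpha B) = cosh(3/2) + (sinh(3/2)/2)*B = cosh(3/2) + (sinh(3/2)/2)*B.
Answer: cosh(3/2) - sinh(3/2)*γ24


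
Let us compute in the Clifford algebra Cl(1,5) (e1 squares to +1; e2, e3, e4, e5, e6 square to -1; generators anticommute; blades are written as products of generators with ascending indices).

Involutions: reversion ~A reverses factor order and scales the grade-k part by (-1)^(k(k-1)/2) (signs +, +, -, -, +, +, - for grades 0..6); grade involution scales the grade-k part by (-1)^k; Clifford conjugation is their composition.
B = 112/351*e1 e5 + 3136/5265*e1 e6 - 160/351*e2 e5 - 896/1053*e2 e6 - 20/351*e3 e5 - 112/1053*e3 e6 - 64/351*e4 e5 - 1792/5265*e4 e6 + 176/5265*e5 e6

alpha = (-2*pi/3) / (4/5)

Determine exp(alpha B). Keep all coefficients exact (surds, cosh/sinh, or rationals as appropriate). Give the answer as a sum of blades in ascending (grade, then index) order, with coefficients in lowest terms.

B^2 term by term: the squares give (112/351)^2*(e1 e5)^2 + (3136/5265)^2*(e1 e6)^2 + (-160/351)^2*(e2 e5)^2 + (-896/1053)^2*(e2 e6)^2 + (-20/351)^2*(e3 e5)^2 + (-112/1053)^2*(e3 e6)^2 + (-64/351)^2*(e4 e5)^2 + (-1792/5265)^2*(e4 e6)^2 + (176/5265)^2*(e5 e6)^2 = 12544/123201*(+1) + 9834496/27720225*(+1) + 25600/123201*(-1) + 802816/1108809*(-1) + 400/123201*(-1) + 12544/1108809*(-1) + 4096/123201*(-1) + 3211264/27720225*(-1) + 30976/27720225*(-1) = -16/25 (each basis 2-blade squares to minus the product of its generators' squares); cross terms between blades sharing an index anticommute and cancel; the commuting (index-disjoint) pairs give grade-4 terms 2*c*c'*(blade product), which cancel blade by blade — e1 e2 e5 e6: 200704/369603 - 200704/369603 = 0; e1 e3 e5 e6: 25088/369603 - 25088/369603 = 0; e1 e4 e5 e6: 401408/1848015 - 401408/1848015 = 0; e2 e3 e5 e6: -35840/369603 + 35840/369603 = 0; e2 e4 e5 e6: -114688/369603 + 114688/369603 = 0; e3 e4 e5 e6: -14336/369603 + 14336/369603 = 0 — confirming B is simple. So B^2 = -16/25.
B^2 = -16/25 — circular case — the even/odd split gives cos and sin: l = 4/5, alpha*l = -2*pi/3, so exp(alpha B) = cos(-2*pi/3) + (sin(-2*pi/3)/(4/5))*B = -1/2 + (-5*sqrt(3)/8)*B.
Answer: -1/2 - 70*sqrt(3)/351*e1 e5 - 392*sqrt(3)/1053*e1 e6 + 100*sqrt(3)/351*e2 e5 + 560*sqrt(3)/1053*e2 e6 + 25*sqrt(3)/702*e3 e5 + 70*sqrt(3)/1053*e3 e6 + 40*sqrt(3)/351*e4 e5 + 224*sqrt(3)/1053*e4 e6 - 22*sqrt(3)/1053*e5 e6


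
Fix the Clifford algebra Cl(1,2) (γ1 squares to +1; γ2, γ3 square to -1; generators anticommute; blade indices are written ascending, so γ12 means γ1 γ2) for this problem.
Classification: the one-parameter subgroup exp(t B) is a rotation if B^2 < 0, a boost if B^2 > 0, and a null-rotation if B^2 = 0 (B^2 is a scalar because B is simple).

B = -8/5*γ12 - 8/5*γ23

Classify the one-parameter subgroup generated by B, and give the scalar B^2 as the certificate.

B^2 term by term: the squares give (-8/5)^2*(γ12)^2 + (-8/5)^2*(γ23)^2 = 64/25*(+1) + 64/25*(-1) = 0 (each basis 2-blade squares to minus the product of its generators' squares); cross terms between blades sharing an index anticommute and cancel. So B^2 = 0.
Answer: null-rotation, certificate B^2 = 0. The scalar 0 is the complete invariant here: its sign names the subgroup type.


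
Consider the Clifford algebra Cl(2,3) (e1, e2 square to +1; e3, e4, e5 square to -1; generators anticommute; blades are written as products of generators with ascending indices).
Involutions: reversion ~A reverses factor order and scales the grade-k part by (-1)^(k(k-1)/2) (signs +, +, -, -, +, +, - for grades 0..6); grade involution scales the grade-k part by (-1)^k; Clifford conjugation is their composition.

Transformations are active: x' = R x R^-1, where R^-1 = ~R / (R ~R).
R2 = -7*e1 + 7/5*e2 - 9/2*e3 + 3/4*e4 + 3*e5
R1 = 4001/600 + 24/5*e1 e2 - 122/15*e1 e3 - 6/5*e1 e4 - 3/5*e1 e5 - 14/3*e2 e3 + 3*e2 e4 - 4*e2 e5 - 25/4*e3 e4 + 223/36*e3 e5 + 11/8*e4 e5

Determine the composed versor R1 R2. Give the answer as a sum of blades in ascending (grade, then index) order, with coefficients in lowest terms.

Distribute over the terms of R2 (each basis-blade product reordered to ascending indices, repeated generators contracted through their squares):
R1 (-7*e1) = -28007/600*e1 + 168/5*e2 - 854/15*e3 - 42/5*e4 - 21/5*e5 + 98/3*e1 e2 e3 - 21*e1 e2 e4 + 28*e1 e2 e5 + 175/4*e1 e3 e4 - 1561/36*e1 e3 e5 - 77/8*e1 e4 e5
R1 (7/5*e2) = 168/25*e1 + 28007/3000*e2 + 98/15*e3 - 21/5*e4 + 28/5*e5 + 854/75*e1 e2 e3 + 42/25*e1 e2 e4 + 21/25*e1 e2 e5 - 35/4*e2 e3 e4 + 1561/180*e2 e3 e5 + 77/40*e2 e4 e5
R1 (-9/2*e3) = -183/5*e1 - 21*e2 - 12003/400*e3 + 225/8*e4 - 223/8*e5 - 108/5*e1 e2 e3 - 27/5*e1 e3 e4 - 27/10*e1 e3 e5 + 27/2*e2 e3 e4 - 18*e2 e3 e5 - 99/16*e3 e4 e5
R1 (3/4*e4) = 9/10*e1 - 9/4*e2 + 75/16*e3 + 4001/800*e4 + 33/32*e5 + 18/5*e1 e2 e4 - 61/10*e1 e3 e4 + 9/20*e1 e4 e5 - 7/2*e2 e3 e4 + 3*e2 e4 e5 - 223/48*e3 e4 e5
R1 (3*e5) = 9/5*e1 + 12*e2 - 223/12*e3 - 33/8*e4 + 4001/200*e5 + 72/5*e1 e2 e5 - 122/5*e1 e3 e5 - 18/5*e1 e4 e5 - 14*e2 e3 e5 + 9*e2 e4 e5 - 75/4*e3 e4 e5
Summing the partial products and collecting blades:
Answer: -8863/120*e1 + 95057/3000*e2 - 28291/300*e3 + 13121/800*e4 - 4351/800*e5 + 1684/75*e1 e2 e3 - 393/25*e1 e2 e4 + 1081/25*e1 e2 e5 + 129/4*e1 e3 e4 - 12683/180*e1 e3 e5 - 511/40*e1 e4 e5 + 5/4*e2 e3 e4 - 4199/180*e2 e3 e5 + 557/40*e2 e4 e5 - 355/12*e3 e4 e5


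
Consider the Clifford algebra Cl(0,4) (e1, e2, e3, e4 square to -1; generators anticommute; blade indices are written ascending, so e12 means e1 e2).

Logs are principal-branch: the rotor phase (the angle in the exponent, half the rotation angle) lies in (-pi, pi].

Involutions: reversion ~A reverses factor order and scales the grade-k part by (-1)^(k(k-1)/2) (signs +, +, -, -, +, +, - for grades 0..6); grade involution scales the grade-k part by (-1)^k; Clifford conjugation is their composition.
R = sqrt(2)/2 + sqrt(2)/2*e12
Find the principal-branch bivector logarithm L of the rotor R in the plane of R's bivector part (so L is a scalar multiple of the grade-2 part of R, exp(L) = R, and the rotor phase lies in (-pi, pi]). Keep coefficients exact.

The scalar part of R is sqrt(2)/2, which fixes the principal-branch rotor phase; the unit plane is then the bivector part divided by the sine of that phase, and L is that plane scaled by the phase.
Concretely: cos(phase) = sqrt(2)/2 gives phase = ±pi/4, and since phase/sin(phase) is even the sign is immaterial: L = (phase/sin(phase)) * <R>_2 = (sqrt(2)*pi/4) * <R>_2.
Answer: pi/4*e12


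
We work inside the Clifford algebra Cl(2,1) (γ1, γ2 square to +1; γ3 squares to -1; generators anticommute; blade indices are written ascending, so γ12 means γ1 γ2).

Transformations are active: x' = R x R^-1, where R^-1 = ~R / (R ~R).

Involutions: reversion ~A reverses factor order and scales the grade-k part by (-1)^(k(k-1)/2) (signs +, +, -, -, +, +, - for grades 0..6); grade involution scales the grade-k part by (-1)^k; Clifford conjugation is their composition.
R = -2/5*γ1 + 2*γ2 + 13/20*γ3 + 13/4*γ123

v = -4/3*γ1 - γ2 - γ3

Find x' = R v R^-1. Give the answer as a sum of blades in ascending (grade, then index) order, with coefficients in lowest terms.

~R = -2/5*γ1 + 2*γ2 + 13/20*γ3 - 13/4*γ123, and R ~R = -273/40, so R^-1 = ~R / (-273/40).
R v = -49/60 + 379/60*γ12 + 271/60*γ13 - 341/60*γ23
Answer: -5699/1365*γ1 - 2312/819*γ2 - 1531/315*γ3


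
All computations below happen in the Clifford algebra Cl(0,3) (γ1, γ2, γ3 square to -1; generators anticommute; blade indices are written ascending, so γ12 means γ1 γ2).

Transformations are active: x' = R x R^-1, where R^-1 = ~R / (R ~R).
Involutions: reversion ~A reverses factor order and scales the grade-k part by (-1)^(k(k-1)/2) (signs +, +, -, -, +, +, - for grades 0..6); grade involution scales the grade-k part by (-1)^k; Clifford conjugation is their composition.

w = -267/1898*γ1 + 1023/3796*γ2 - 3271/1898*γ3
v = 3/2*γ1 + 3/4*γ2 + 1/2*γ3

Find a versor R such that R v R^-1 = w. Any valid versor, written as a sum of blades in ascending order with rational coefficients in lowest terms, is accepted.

Why this works: both vectors square to -49/16, so q(v) = q(w) and R = v + w = 1290/949*γ1 + 1935/1898*γ2 - 1161/949*γ3 carries v to w — its own direction survives, the complement (v - w)/2 flips.
Answer: 1290/949*γ1 + 1935/1898*γ2 - 1161/949*γ3


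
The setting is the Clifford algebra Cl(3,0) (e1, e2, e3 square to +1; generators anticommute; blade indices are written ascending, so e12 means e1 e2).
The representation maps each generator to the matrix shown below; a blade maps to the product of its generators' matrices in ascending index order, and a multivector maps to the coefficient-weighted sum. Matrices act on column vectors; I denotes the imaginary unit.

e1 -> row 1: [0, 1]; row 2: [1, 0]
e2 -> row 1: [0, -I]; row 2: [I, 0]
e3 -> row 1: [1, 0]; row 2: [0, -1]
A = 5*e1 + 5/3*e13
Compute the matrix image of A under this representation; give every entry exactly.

Bivector images (products of the table entries): rho(e13) = rho(e1)rho(e3) = row 1: [0, -1]; row 2: [1, 0].
M = (5)*rho(e1) + (5/3)*rho(e13), summed entrywise:
Answer: row 1: [0, 10/3]; row 2: [20/3, 0]


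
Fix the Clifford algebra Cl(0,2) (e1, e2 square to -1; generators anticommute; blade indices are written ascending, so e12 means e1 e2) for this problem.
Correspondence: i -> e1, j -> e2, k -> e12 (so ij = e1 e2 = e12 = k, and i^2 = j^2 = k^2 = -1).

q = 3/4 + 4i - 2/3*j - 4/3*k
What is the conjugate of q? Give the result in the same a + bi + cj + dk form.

In blades: q = 3/4 + 4*e1 - 2/3*e2 - 4/3*e12.
Conjugation here is Clifford conjugation: the scalar is fixed and the grade-1 and grade-2 blades all flip sign, giving 3/4 - 4*e1 + 2/3*e2 + 4/3*e12; translating back:
Answer: 3/4 - 4i + 2/3*j + 4/3*k


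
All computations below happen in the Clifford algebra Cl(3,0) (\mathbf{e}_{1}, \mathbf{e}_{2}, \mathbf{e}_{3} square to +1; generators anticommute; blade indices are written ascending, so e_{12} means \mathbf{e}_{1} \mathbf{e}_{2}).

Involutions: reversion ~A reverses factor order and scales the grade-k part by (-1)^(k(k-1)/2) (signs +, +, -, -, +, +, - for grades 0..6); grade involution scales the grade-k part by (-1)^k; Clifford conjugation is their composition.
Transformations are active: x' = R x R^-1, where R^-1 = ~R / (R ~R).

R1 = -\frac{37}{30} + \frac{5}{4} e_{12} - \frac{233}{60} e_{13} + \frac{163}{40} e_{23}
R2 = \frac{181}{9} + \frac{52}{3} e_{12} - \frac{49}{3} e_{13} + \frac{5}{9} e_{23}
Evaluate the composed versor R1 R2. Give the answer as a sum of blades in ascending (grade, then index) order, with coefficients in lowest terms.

Distribute over the terms of R1 (each basis-blade product reordered to ascending indices, repeated generators contracted through their squares):
(-\frac{37}{30}) R2 = -\frac{6697}{270} - \frac{962}{45} e_{12} + \frac{1813}{90} e_{13} - \frac{37}{54} e_{23}
(\frac{5}{4} e_{12}) R2 = -\frac{65}{3} + \frac{905}{36} e_{12} + \frac{25}{36} e_{13} + \frac{245}{12} e_{23}
(-\frac{233}{60} e_{13}) R2 = -\frac{11417}{180} + \frac{233}{108} e_{12} - \frac{42173}{540} e_{13} - \frac{3029}{45} e_{23}
(\frac{163}{40} e_{23}) R2 = -\frac{163}{72} - \frac{7987}{120} e_{12} - \frac{2119}{30} e_{13} + \frac{29503}{360} e_{23}
Summing the partial products and collecting blades:
Answer: -\frac{24227}{216} - \frac{65491}{1080} e_{12} - \frac{34531}{270} e_{13} + \frac{37123}{1080} e_{23}


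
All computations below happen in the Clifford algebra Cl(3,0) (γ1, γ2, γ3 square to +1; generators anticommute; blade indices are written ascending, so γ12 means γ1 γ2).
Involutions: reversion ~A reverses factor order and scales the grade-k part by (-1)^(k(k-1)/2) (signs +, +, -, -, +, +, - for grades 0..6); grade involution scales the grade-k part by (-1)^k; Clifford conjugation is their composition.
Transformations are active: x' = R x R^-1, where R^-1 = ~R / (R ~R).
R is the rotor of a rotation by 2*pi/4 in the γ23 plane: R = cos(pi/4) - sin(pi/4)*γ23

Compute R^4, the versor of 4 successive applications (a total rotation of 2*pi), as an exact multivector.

Rotor phase runs at HALF the rotation angle; powers of one rotor simply add phase, so after 4 steps in γ23 the phase is 4*pi/4 = pi and R^4 = cos(pi) - sin(pi)*γ23.
cos(pi) = -1 and sin(pi) = 0, so R^4 = -1. The total rotation 2*pi is 1 full turn, so every vector returns to itself, yet the rotor is -1, on the OTHER sheet of the double cover (an odd number of 2*pi turns).
Answer: -1


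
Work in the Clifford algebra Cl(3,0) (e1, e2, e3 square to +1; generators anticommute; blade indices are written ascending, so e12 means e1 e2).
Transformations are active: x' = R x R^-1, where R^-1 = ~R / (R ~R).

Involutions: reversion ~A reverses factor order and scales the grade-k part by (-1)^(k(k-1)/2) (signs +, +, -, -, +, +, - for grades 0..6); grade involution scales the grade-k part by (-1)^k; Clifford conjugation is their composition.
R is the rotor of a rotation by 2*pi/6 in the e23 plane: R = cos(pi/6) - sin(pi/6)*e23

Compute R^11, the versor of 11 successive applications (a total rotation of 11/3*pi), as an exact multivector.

Half-angle bookkeeping: 11 applications in e23 add up to rotor phase 11*pi/6 = 11*pi/6, so R^11 = cos(11*pi/6) - sin(11*pi/6)*e23.
cos(11*pi/6) = sqrt(3)/2 and sin(11*pi/6) = -1/2, so R^11 = sqrt(3)/2 + 1/2*e23. The net rotation is 5/3*pi (after discarding 1 full turn, each of which contributes a factor -1 to the rotor); the rotor keeps the half-angle phase exactly.
Answer: sqrt(3)/2 + 1/2*e23
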